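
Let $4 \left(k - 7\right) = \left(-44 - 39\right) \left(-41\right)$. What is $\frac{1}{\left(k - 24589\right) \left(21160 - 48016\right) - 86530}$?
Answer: $\frac{1}{637239920} \approx 1.5693 \cdot 10^{-9}$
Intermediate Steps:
$k = \frac{3431}{4}$ ($k = 7 + \frac{\left(-44 - 39\right) \left(-41\right)}{4} = 7 + \frac{\left(-83\right) \left(-41\right)}{4} = 7 + \frac{1}{4} \cdot 3403 = 7 + \frac{3403}{4} = \frac{3431}{4} \approx 857.75$)
$\frac{1}{\left(k - 24589\right) \left(21160 - 48016\right) - 86530} = \frac{1}{\left(\frac{3431}{4} - 24589\right) \left(21160 - 48016\right) - 86530} = \frac{1}{\left(- \frac{94925}{4}\right) \left(-26856\right) - 86530} = \frac{1}{637326450 - 86530} = \frac{1}{637239920}$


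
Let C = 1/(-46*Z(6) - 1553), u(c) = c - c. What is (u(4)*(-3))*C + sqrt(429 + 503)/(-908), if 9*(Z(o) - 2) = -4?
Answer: -sqrt(233)/454 ≈ -0.033622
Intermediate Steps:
u(c) = 0
Z(o) = 14/9 (Z(o) = 2 + (1/9)*(-4) = 2 - 4/9 = 14/9)
C = -9/14621 (C = 1/(-46*14/9 - 1553) = 1/(-644/9 - 1553) = 1/(-14621/9) = -9/14621 ≈ -0.00061555)
(u(4)*(-3))*C + sqrt(429 + 503)/(-908) = (0*(-3))*(-9/14621) + sqrt(429 + 503)/(-908) = 0*(-9/14621) + sqrt(932)*(-1/908) = 0 + (2*sqrt(233))*(-1/908) = 0 - sqrt(233)/454 = -sqrt(233)/454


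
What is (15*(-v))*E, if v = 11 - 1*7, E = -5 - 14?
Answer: 1140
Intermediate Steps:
E = -19
v = 4 (v = 11 - 7 = 4)
(15*(-v))*E = (15*(-1*4))*(-19) = (15*(-4))*(-19) = -60*(-19) = 1140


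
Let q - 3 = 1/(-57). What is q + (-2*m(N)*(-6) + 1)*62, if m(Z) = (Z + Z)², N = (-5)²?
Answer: 106023704/57 ≈ 1.8601e+6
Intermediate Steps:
q = 170/57 (q = 3 + 1/(-57) = 3 - 1/57 = 170/57 ≈ 2.9825)
N = 25
m(Z) = 4*Z² (m(Z) = (2*Z)² = 4*Z²)
q + (-2*m(N)*(-6) + 1)*62 = 170/57 + (-8*25²*(-6) + 1)*62 = 170/57 + (-8*625*(-6) + 1)*62 = 170/57 + (-2*2500*(-6) + 1)*62 = 170/57 + (-5000*(-6) + 1)*62 = 170/57 + (30000 + 1)*62 = 170/57 + 30001*62 = 170/57 + 1860062 = 106023704/57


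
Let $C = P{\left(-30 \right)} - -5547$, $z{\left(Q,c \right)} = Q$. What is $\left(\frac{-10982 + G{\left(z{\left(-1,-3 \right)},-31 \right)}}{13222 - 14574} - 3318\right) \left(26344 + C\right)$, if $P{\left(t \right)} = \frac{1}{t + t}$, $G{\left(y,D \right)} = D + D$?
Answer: $- \frac{2140630592857}{20280} \approx -1.0555 \cdot 10^{8}$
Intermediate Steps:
$G{\left(y,D \right)} = 2 D$
$P{\left(t \right)} = \frac{1}{2 t}$
$C = \frac{332819}{60}$ ($C = \frac{1}{2 \left(-30\right)} - -5547 = \frac{1}{2} \left(- \frac{1}{30}\right) + 5547 = - \frac{1}{60} + 5547 = \frac{332819}{60} \approx 5547.0$)
$\left(\frac{-10982 + G{\left(z{\left(-1,-3 \right)},-31 \right)}}{13222 - 14574} - 3318\right) \left(26344 + C\right) = \left(\frac{-10982 + 2 \left(-31\right)}{13222 - 14574} - 3318\right) \left(26344 + \frac{332819}{60}\right) = \left(\frac{-10982 - 62}{-1352} - 3318\right) \frac{1913459}{60} = \left(\left(-11044\right) \left(- \frac{1}{1352}\right) - 3318\right) \frac{1913459}{60} = \left(\frac{2761}{338} - 3318\right) \frac{1913459}{60} = \left(- \frac{1118723}{338}\right) \frac{1913459}{60} = - \frac{2140630592857}{20280}$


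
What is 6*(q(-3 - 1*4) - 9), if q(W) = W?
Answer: -96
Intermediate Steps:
6*(q(-3 - 1*4) - 9) = 6*((-3 - 1*4) - 9) = 6*((-3 - 4) - 9) = 6*(-7 - 9) = 6*(-16) = -96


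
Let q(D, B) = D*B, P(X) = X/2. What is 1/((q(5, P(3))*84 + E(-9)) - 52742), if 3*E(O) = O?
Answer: -1/52115 ≈ -1.9188e-5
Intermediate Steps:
E(O) = O/3
P(X) = X/2 (P(X) = X*(½) = X/2)
q(D, B) = B*D
1/((q(5, P(3))*84 + E(-9)) - 52742) = 1/(((((½)*3)*5)*84 + (⅓)*(-9)) - 52742) = 1/((((3/2)*5)*84 - 3) - 52742) = 1/(((15/2)*84 - 3) - 52742) = 1/((630 - 3) - 52742) = 1/(627 - 52742) = 1/(-52115) = -1/52115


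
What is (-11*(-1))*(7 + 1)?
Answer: 88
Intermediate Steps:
(-11*(-1))*(7 + 1) = 11*8 = 88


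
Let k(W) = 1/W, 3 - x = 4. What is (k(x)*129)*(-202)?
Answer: 26058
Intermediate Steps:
x = -1 (x = 3 - 1*4 = 3 - 4 = -1)
(k(x)*129)*(-202) = (129/(-1))*(-202) = -1*129*(-202) = -129*(-202) = 26058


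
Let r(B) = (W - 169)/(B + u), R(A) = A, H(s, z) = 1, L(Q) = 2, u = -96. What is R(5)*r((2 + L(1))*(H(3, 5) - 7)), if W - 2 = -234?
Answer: 401/24 ≈ 16.708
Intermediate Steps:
W = -232 (W = 2 - 234 = -232)
r(B) = -401/(-96 + B) (r(B) = (-232 - 169)/(B - 96) = -401/(-96 + B))
R(5)*r((2 + L(1))*(H(3, 5) - 7)) = 5*(-401/(-96 + (2 + 2)*(1 - 7))) = 5*(-401/(-96 + 4*(-6))) = 5*(-401/(-96 - 24)) = 5*(-401/(-120)) = 5*(-401*(-1/120)) = 5*(401/120) = 401/24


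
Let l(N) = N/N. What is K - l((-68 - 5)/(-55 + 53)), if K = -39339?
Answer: -39340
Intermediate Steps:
l(N) = 1
K - l((-68 - 5)/(-55 + 53)) = -39339 - 1*1 = -39339 - 1 = -39340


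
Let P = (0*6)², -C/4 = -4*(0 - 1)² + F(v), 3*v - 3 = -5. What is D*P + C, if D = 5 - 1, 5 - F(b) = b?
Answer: -20/3 ≈ -6.6667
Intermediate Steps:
v = -⅔ (v = 1 + (⅓)*(-5) = 1 - 5/3 = -⅔ ≈ -0.66667)
F(b) = 5 - b
D = 4
C = -20/3 (C = -4*(-4*(0 - 1)² + (5 - 1*(-⅔))) = -4*(-4*(-1)² + (5 + ⅔)) = -4*(-4*1 + 17/3) = -4*(-4 + 17/3) = -4*5/3 = -20/3 ≈ -6.6667)
P = 0 (P = 0² = 0)
D*P + C = 4*0 - 20/3 = 0 - 20/3 = -20/3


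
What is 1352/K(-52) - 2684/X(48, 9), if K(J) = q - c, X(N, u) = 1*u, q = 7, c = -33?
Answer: -11899/45 ≈ -264.42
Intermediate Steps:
X(N, u) = u
K(J) = 40 (K(J) = 7 - 1*(-33) = 7 + 33 = 40)
1352/K(-52) - 2684/X(48, 9) = 1352/40 - 2684/9 = 1352*(1/40) - 2684*⅑ = 169/5 - 2684/9 = -11899/45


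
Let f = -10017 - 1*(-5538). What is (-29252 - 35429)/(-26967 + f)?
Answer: 64681/31446 ≈ 2.0569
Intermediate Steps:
f = -4479 (f = -10017 + 5538 = -4479)
(-29252 - 35429)/(-26967 + f) = (-29252 - 35429)/(-26967 - 4479) = -64681/(-31446) = -64681*(-1/31446) = 64681/31446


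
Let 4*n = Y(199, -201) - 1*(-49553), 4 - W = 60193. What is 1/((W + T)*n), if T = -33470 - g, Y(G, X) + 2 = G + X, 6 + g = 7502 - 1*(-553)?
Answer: -1/1259882423 ≈ -7.9373e-10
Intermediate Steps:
g = 8049 (g = -6 + (7502 - 1*(-553)) = -6 + (7502 + 553) = -6 + 8055 = 8049)
W = -60189 (W = 4 - 1*60193 = 4 - 60193 = -60189)
Y(G, X) = -2 + G + X (Y(G, X) = -2 + (G + X) = -2 + G + X)
T = -41519 (T = -33470 - 1*8049 = -33470 - 8049 = -41519)
n = 49549/4 (n = ((-2 + 199 - 201) - 1*(-49553))/4 = (-4 + 49553)/4 = (1/4)*49549 = 49549/4 ≈ 12387.)
1/((W + T)*n) = 1/((-60189 - 41519)*(49549/4)) = (4/49549)/(-101708) = -1/101708*4/49549 = -1/1259882423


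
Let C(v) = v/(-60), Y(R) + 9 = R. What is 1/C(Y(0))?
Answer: 20/3 ≈ 6.6667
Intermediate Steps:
Y(R) = -9 + R
C(v) = -v/60 (C(v) = v*(-1/60) = -v/60)
1/C(Y(0)) = 1/(-(-9 + 0)/60) = 1/(-1/60*(-9)) = 1/(3/20) = 20/3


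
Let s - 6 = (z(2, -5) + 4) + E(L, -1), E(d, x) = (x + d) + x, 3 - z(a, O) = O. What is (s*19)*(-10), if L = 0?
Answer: -3040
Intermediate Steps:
z(a, O) = 3 - O
E(d, x) = d + 2*x (E(d, x) = (d + x) + x = d + 2*x)
s = 16 (s = 6 + (((3 - 1*(-5)) + 4) + (0 + 2*(-1))) = 6 + (((3 + 5) + 4) + (0 - 2)) = 6 + ((8 + 4) - 2) = 6 + (12 - 2) = 6 + 10 = 16)
(s*19)*(-10) = (16*19)*(-10) = 304*(-10) = -3040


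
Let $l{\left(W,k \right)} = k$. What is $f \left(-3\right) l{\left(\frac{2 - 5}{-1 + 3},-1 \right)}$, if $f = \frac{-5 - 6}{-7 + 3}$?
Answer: $\frac{33}{4} \approx 8.25$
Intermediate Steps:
$f = \frac{11}{4}$ ($f = - \frac{11}{-4} = \left(-11\right) \left(- \frac{1}{4}\right) = \frac{11}{4} \approx 2.75$)
$f \left(-3\right) l{\left(\frac{2 - 5}{-1 + 3},-1 \right)} = \frac{11}{4} \left(-3\right) \left(-1\right) = \left(- \frac{33}{4}\right) \left(-1\right) = \frac{33}{4}$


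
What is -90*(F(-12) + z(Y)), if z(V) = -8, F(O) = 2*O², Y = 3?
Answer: -25200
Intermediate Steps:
-90*(F(-12) + z(Y)) = -90*(2*(-12)² - 8) = -90*(2*144 - 8) = -90*(288 - 8) = -90*280 = -25200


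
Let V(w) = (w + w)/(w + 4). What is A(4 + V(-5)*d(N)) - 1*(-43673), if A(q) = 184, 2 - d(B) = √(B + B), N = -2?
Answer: 43857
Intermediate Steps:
V(w) = 2*w/(4 + w) (V(w) = (2*w)/(4 + w) = 2*w/(4 + w))
d(B) = 2 - √2*√B (d(B) = 2 - √(B + B) = 2 - √(2*B) = 2 - √2*√B)
A(4 + V(-5)*d(N)) - 1*(-43673) = 184 - 1*(-43673) = 184 + 43673 = 43857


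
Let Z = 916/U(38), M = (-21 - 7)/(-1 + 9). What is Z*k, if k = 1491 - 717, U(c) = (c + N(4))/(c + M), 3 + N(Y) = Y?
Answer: 8153316/13 ≈ 6.2718e+5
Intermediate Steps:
N(Y) = -3 + Y
M = -7/2 (M = -28/8 = -28*⅛ = -7/2 ≈ -3.5000)
U(c) = (1 + c)/(-7/2 + c) (U(c) = (c + (-3 + 4))/(c - 7/2) = (c + 1)/(-7/2 + c) = (1 + c)/(-7/2 + c))
Z = 10534/13 (Z = 916/((2*(1 + 38)/(-7 + 2*38))) = 916/((2*39/(-7 + 76))) = 916/((2*39/69)) = 916/((2*(1/69)*39)) = 916/(26/23) = 916*(23/26) = 10534/13 ≈ 810.31)
k = 774
Z*k = (10534/13)*774 = 8153316/13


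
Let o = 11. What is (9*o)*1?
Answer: 99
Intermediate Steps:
(9*o)*1 = (9*11)*1 = 99*1 = 99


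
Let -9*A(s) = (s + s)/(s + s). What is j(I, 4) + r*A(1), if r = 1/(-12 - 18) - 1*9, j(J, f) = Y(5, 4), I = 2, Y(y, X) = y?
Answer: 1621/270 ≈ 6.0037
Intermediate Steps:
j(J, f) = 5
A(s) = -1/9 (A(s) = -(s + s)/(9*(s + s)) = -2*s/(9*(2*s)) = -2*s*1/(2*s)/9 = -1/9*1 = -1/9)
r = -271/30 (r = 1/(-30) - 9 = -1/30 - 9 = -271/30 ≈ -9.0333)
j(I, 4) + r*A(1) = 5 - 271/30*(-1/9) = 5 + 271/270 = 1621/270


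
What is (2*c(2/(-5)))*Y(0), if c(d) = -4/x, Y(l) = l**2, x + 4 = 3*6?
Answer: 0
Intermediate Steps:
x = 14 (x = -4 + 3*6 = -4 + 18 = 14)
c(d) = -2/7 (c(d) = -4/14 = -4*1/14 = -2/7)
(2*c(2/(-5)))*Y(0) = (2*(-2/7))*0**2 = -4/7*0 = 0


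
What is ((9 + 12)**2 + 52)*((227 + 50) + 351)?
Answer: 309604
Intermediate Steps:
((9 + 12)**2 + 52)*((227 + 50) + 351) = (21**2 + 52)*(277 + 351) = (441 + 52)*628 = 493*628 = 309604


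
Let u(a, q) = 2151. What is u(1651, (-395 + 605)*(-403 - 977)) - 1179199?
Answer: -1177048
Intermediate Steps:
u(1651, (-395 + 605)*(-403 - 977)) - 1179199 = 2151 - 1179199 = -1177048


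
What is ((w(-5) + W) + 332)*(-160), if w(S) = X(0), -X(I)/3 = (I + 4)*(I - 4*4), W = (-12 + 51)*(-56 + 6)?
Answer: 228160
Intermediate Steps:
W = -1950 (W = 39*(-50) = -1950)
X(I) = -3*(-16 + I)*(4 + I) (X(I) = -3*(I + 4)*(I - 4*4) = -3*(4 + I)*(I - 16) = -3*(4 + I)*(-16 + I) = -3*(-16 + I)*(4 + I))
w(S) = 192 (w(S) = 192 - 3*0**2 + 36*0 = 192 - 3*0 + 0 = 192 + 0 + 0 = 192)
((w(-5) + W) + 332)*(-160) = ((192 - 1950) + 332)*(-160) = (-1758 + 332)*(-160) = -1426*(-160) = 228160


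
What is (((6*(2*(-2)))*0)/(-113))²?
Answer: 0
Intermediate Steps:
(((6*(2*(-2)))*0)/(-113))² = (((6*(-4))*0)*(-1/113))² = (-24*0*(-1/113))² = (0*(-1/113))² = 0² = 0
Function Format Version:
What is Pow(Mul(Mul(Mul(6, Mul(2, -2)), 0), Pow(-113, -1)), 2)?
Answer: 0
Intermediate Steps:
Pow(Mul(Mul(Mul(6, Mul(2, -2)), 0), Pow(-113, -1)), 2) = Pow(Mul(Mul(Mul(6, -4), 0), Rational(-1, 113)), 2) = Pow(Mul(Mul(-24, 0), Rational(-1, 113)), 2) = Pow(Mul(0, Rational(-1, 113)), 2) = Pow(0, 2) = 0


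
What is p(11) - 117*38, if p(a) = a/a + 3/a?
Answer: -48892/11 ≈ -4444.7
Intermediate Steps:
p(a) = 1 + 3/a
p(11) - 117*38 = (3 + 11)/11 - 117*38 = (1/11)*14 - 4446 = 14/11 - 4446 = -48892/11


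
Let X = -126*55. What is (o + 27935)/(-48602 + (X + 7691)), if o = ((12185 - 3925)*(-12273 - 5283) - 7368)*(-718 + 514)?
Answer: -29584093247/47841 ≈ -6.1838e+5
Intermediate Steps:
X = -6930
o = 29584065312 (o = (8260*(-17556) - 7368)*(-204) = (-145012560 - 7368)*(-204) = -145019928*(-204) = 29584065312)
(o + 27935)/(-48602 + (X + 7691)) = (29584065312 + 27935)/(-48602 + (-6930 + 7691)) = 29584093247/(-48602 + 761) = 29584093247/(-47841) = 29584093247*(-1/47841) = -29584093247/47841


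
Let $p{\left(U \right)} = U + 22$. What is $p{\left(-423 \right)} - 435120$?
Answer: $-435521$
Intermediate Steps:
$p{\left(U \right)} = 22 + U$
$p{\left(-423 \right)} - 435120 = \left(22 - 423\right) - 435120 = -401 - 435120 = -435521$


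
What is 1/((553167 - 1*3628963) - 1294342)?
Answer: -1/4370138 ≈ -2.2883e-7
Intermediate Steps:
1/((553167 - 1*3628963) - 1294342) = 1/((553167 - 3628963) - 1294342) = 1/(-3075796 - 1294342) = 1/(-4370138) = -1/4370138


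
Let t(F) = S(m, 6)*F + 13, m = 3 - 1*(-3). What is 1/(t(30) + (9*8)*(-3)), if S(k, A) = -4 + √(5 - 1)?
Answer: -1/263 ≈ -0.0038023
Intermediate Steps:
m = 6 (m = 3 + 3 = 6)
S(k, A) = -2 (S(k, A) = -4 + √4 = -4 + 2 = -2)
t(F) = 13 - 2*F (t(F) = -2*F + 13 = 13 - 2*F)
1/(t(30) + (9*8)*(-3)) = 1/((13 - 2*30) + (9*8)*(-3)) = 1/((13 - 60) + 72*(-3)) = 1/(-47 - 216) = 1/(-263) = -1/263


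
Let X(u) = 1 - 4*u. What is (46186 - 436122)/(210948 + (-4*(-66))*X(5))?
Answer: -97484/51483 ≈ -1.8935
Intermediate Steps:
(46186 - 436122)/(210948 + (-4*(-66))*X(5)) = (46186 - 436122)/(210948 + (-4*(-66))*(1 - 4*5)) = -389936/(210948 + 264*(1 - 20)) = -389936/(210948 + 264*(-19)) = -389936/(210948 - 5016) = -389936/205932 = -389936*1/205932 = -97484/51483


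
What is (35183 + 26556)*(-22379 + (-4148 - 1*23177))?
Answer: -3068675256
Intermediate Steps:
(35183 + 26556)*(-22379 + (-4148 - 1*23177)) = 61739*(-22379 + (-4148 - 23177)) = 61739*(-22379 - 27325) = 61739*(-49704) = -3068675256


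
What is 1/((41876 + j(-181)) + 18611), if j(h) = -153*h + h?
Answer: 1/87999 ≈ 1.1364e-5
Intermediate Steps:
j(h) = -152*h
1/((41876 + j(-181)) + 18611) = 1/((41876 - 152*(-181)) + 18611) = 1/((41876 + 27512) + 18611) = 1/(69388 + 18611) = 1/87999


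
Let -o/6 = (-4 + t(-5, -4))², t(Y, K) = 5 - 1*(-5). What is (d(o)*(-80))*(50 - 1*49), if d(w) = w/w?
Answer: -80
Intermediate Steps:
t(Y, K) = 10 (t(Y, K) = 5 + 5 = 10)
o = -216 (o = -6*(-4 + 10)² = -6*6² = -6*36 = -216)
d(w) = 1
(d(o)*(-80))*(50 - 1*49) = (1*(-80))*(50 - 1*49) = -80*(50 - 49) = -80*1 = -80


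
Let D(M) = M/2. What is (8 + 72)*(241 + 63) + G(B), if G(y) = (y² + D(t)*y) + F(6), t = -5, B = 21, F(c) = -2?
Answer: 49413/2 ≈ 24707.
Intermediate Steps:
D(M) = M/2 (D(M) = M*(½) = M/2)
G(y) = -2 + y² - 5*y/2 (G(y) = (y² + ((½)*(-5))*y) - 2 = (y² - 5*y/2) - 2 = -2 + y² - 5*y/2)
(8 + 72)*(241 + 63) + G(B) = (8 + 72)*(241 + 63) + (-2 + 21² - 5/2*21) = 80*304 + (-2 + 441 - 105/2) = 24320 + 773/2 = 49413/2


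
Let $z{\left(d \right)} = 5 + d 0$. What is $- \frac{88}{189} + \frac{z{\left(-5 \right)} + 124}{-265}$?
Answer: $- \frac{47701}{50085} \approx -0.9524$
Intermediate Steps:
$z{\left(d \right)} = 5$ ($z{\left(d \right)} = 5 + 0 = 5$)
$- \frac{88}{189} + \frac{z{\left(-5 \right)} + 124}{-265} = - \frac{88}{189} + \frac{5 + 124}{-265} = \left(-88\right) \frac{1}{189} + 129 \left(- \frac{1}{265}\right) = - \frac{88}{189} - \frac{129}{265} = - \frac{47701}{50085}$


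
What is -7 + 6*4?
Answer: 17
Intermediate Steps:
-7 + 6*4 = -7 + 24 = 17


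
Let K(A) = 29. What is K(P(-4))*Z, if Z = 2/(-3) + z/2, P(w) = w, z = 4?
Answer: 116/3 ≈ 38.667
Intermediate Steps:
Z = 4/3 (Z = 2/(-3) + 4/2 = 2*(-⅓) + 4*(½) = -⅔ + 2 = 4/3 ≈ 1.3333)
K(P(-4))*Z = 29*(4/3) = 116/3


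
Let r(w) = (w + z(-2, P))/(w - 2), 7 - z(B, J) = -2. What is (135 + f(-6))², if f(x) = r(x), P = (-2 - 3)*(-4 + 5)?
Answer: 1159929/64 ≈ 18124.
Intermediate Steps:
P = -5 (P = -5*1 = -5)
z(B, J) = 9 (z(B, J) = 7 - 1*(-2) = 7 + 2 = 9)
r(w) = (9 + w)/(-2 + w) (r(w) = (w + 9)/(w - 2) = (9 + w)/(-2 + w))
f(x) = (9 + x)/(-2 + x)
(135 + f(-6))² = (135 + (9 - 6)/(-2 - 6))² = (135 + 3/(-8))² = (135 - ⅛*3)² = (135 - 3/8)² = (1077/8)² = 1159929/64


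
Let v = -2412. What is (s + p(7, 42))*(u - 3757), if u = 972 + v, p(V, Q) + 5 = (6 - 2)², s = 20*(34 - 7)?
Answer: -2863547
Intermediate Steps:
s = 540 (s = 20*27 = 540)
p(V, Q) = 11 (p(V, Q) = -5 + (6 - 2)² = -5 + 4² = -5 + 16 = 11)
u = -1440 (u = 972 - 2412 = -1440)
(s + p(7, 42))*(u - 3757) = (540 + 11)*(-1440 - 3757) = 551*(-5197) = -2863547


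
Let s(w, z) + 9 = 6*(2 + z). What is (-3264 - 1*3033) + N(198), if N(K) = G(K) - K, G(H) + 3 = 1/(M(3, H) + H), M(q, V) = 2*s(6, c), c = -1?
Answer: -1247615/192 ≈ -6498.0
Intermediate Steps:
s(w, z) = 3 + 6*z (s(w, z) = -9 + 6*(2 + z) = -9 + (12 + 6*z) = 3 + 6*z)
M(q, V) = -6 (M(q, V) = 2*(3 + 6*(-1)) = 2*(3 - 6) = 2*(-3) = -6)
G(H) = -3 + 1/(-6 + H)
N(K) = -K + (19 - 3*K)/(-6 + K) (N(K) = (19 - 3*K)/(-6 + K) - K = -K + (19 - 3*K)/(-6 + K))
(-3264 - 1*3033) + N(198) = (-3264 - 1*3033) + (19 - 1*198² + 3*198)/(-6 + 198) = (-3264 - 3033) + (19 - 1*39204 + 594)/192 = -6297 + (19 - 39204 + 594)/192 = -6297 + (1/192)*(-38591) = -6297 - 38591/192 = -1247615/192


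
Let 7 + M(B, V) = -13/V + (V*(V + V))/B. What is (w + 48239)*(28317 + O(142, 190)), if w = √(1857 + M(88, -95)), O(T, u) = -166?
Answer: 1357976089 + 28151*√8977539615/2090 ≈ 1.3593e+9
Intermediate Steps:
M(B, V) = -7 - 13/V + 2*V²/B (M(B, V) = -7 + (-13/V + (V*(V + V))/B) = -7 + (-13/V + (V*(2*V))/B) = -7 + (-13/V + (2*V²)/B) = -7 + (-13/V + 2*V²/B) = -7 - 13/V + 2*V²/B)
w = √8977539615/2090 (w = √(1857 + (-7 - 13/(-95) + 2*(-95)²/88)) = √(1857 + (-7 - 13*(-1/95) + 2*(1/88)*9025)) = √(1857 + (-7 + 13/95 + 9025/44)) = √(1857 + 828687/4180) = √(8590947/4180) = √8977539615/2090 ≈ 45.335)
(w + 48239)*(28317 + O(142, 190)) = (√8977539615/2090 + 48239)*(28317 - 166) = (48239 + √8977539615/2090)*28151 = 1357976089 + 28151*√8977539615/2090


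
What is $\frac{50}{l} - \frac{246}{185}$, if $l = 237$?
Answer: $- \frac{49052}{43845} \approx -1.1188$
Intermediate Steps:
$\frac{50}{l} - \frac{246}{185} = \frac{50}{237} - \frac{246}{185} = - \frac{49052}{43845}$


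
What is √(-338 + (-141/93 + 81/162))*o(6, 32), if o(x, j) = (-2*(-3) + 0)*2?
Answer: 6*I*√1303178/31 ≈ 220.95*I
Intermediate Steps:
o(x, j) = 12 (o(x, j) = (6 + 0)*2 = 6*2 = 12)
√(-338 + (-141/93 + 81/162))*o(6, 32) = √(-338 + (-141/93 + 81/162))*12 = √(-338 + (-141*1/93 + 81*(1/162)))*12 = √(-338 + (-47/31 + ½))*12 = √(-338 - 63/62)*12 = √(-21019/62)*12 = (I*√1303178/62)*12 = 6*I*√1303178/31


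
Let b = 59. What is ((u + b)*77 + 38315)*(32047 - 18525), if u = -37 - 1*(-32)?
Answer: 574319906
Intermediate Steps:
u = -5 (u = -37 + 32 = -5)
((u + b)*77 + 38315)*(32047 - 18525) = ((-5 + 59)*77 + 38315)*(32047 - 18525) = (54*77 + 38315)*13522 = (4158 + 38315)*13522 = 42473*13522 = 574319906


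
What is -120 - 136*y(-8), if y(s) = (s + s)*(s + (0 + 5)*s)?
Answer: -104568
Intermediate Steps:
y(s) = 12*s**2 (y(s) = (2*s)*(s + 5*s) = (2*s)*(6*s) = 12*s**2)
-120 - 136*y(-8) = -120 - 1632*(-8)**2 = -120 - 1632*64 = -120 - 136*768 = -120 - 104448 = -104568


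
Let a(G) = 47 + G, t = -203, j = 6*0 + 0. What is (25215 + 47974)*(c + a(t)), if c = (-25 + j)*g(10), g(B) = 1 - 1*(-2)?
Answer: -16906659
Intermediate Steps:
g(B) = 3 (g(B) = 1 + 2 = 3)
j = 0 (j = 0 + 0 = 0)
c = -75 (c = (-25 + 0)*3 = -25*3 = -75)
(25215 + 47974)*(c + a(t)) = (25215 + 47974)*(-75 + (47 - 203)) = 73189*(-75 - 156) = 73189*(-231) = -16906659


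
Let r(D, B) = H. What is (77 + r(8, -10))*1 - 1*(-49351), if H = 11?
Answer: 49439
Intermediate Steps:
r(D, B) = 11
(77 + r(8, -10))*1 - 1*(-49351) = (77 + 11)*1 - 1*(-49351) = 88*1 + 49351 = 88 + 49351 = 49439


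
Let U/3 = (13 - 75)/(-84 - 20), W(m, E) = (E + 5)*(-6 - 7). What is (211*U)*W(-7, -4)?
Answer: -19623/4 ≈ -4905.8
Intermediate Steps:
W(m, E) = -65 - 13*E (W(m, E) = (5 + E)*(-13) = -65 - 13*E)
U = 93/52 (U = 3*((13 - 75)/(-84 - 20)) = 3*(-62/(-104)) = 3*(-62*(-1/104)) = 3*(31/52) = 93/52 ≈ 1.7885)
(211*U)*W(-7, -4) = (211*(93/52))*(-65 - 13*(-4)) = 19623*(-65 + 52)/52 = (19623/52)*(-13) = -19623/4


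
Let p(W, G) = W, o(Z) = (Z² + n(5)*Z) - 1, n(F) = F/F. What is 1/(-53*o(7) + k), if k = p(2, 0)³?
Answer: -1/2907 ≈ -0.00034400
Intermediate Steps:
n(F) = 1
o(Z) = -1 + Z + Z² (o(Z) = (Z² + 1*Z) - 1 = (Z² + Z) - 1 = (Z + Z²) - 1 = -1 + Z + Z²)
k = 8 (k = 2³ = 8)
1/(-53*o(7) + k) = 1/(-53*(-1 + 7 + 7²) + 8) = 1/(-53*(-1 + 7 + 49) + 8) = 1/(-53*55 + 8) = 1/(-2915 + 8) = 1/(-2907) = -1/2907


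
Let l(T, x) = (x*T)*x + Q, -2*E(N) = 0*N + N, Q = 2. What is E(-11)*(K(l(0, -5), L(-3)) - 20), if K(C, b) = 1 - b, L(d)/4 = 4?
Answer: -385/2 ≈ -192.50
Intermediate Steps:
E(N) = -N/2 (E(N) = -(0*N + N)/2 = -(0 + N)/2 = -N/2)
l(T, x) = 2 + T*x**2 (l(T, x) = (x*T)*x + 2 = (T*x)*x + 2 = T*x**2 + 2 = 2 + T*x**2)
L(d) = 16 (L(d) = 4*4 = 16)
E(-11)*(K(l(0, -5), L(-3)) - 20) = (-1/2*(-11))*((1 - 1*16) - 20) = 11*((1 - 16) - 20)/2 = 11*(-15 - 20)/2 = (11/2)*(-35) = -385/2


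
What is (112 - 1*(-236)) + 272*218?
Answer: 59644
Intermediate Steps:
(112 - 1*(-236)) + 272*218 = (112 + 236) + 59296 = 348 + 59296 = 59644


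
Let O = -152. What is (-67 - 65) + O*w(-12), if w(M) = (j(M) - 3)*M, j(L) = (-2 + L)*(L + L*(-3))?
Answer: -618468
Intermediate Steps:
j(L) = -2*L*(-2 + L) (j(L) = (-2 + L)*(L - 3*L) = (-2 + L)*(-2*L) = -2*L*(-2 + L))
w(M) = M*(-3 + 2*M*(2 - M)) (w(M) = (2*M*(2 - M) - 3)*M = (-3 + 2*M*(2 - M))*M = M*(-3 + 2*M*(2 - M)))
(-67 - 65) + O*w(-12) = (-67 - 65) - (-152)*(-12)*(3 + 2*(-12)*(-2 - 12)) = -132 - (-152)*(-12)*(3 + 2*(-12)*(-14)) = -132 - (-152)*(-12)*(3 + 336) = -132 - (-152)*(-12)*339 = -132 - 152*4068 = -132 - 618336 = -618468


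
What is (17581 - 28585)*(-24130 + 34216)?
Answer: -110986344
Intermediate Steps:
(17581 - 28585)*(-24130 + 34216) = -11004*10086 = -110986344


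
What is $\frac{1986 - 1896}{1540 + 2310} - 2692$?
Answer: $- \frac{1036411}{385} \approx -2692.0$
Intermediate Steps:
$\frac{1986 - 1896}{1540 + 2310} - 2692 = \frac{90}{3850} - 2692 = 90 \cdot \frac{1}{3850} - 2692 = \frac{9}{385} - 2692 = - \frac{1036411}{385}$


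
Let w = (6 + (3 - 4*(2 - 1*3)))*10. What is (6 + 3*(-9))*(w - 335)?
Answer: 4305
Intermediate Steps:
w = 130 (w = (6 + (3 - 4*(2 - 3)))*10 = (6 + (3 - 4*(-1)))*10 = (6 + (3 + 4))*10 = (6 + 7)*10 = 13*10 = 130)
(6 + 3*(-9))*(w - 335) = (6 + 3*(-9))*(130 - 335) = (6 - 27)*(-205) = -21*(-205) = 4305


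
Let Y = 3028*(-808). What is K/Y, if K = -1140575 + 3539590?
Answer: -2399015/2446624 ≈ -0.98054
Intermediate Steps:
Y = -2446624
K = 2399015
K/Y = 2399015/(-2446624) = 2399015*(-1/2446624) = -2399015/2446624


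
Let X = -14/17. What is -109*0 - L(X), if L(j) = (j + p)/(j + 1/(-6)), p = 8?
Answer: 732/101 ≈ 7.2475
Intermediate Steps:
X = -14/17 (X = -14*1/17 = -14/17 ≈ -0.82353)
L(j) = (8 + j)/(-⅙ + j) (L(j) = (j + 8)/(j + 1/(-6)) = (8 + j)/(j - ⅙) = (8 + j)/(-⅙ + j))
-109*0 - L(X) = -109*0 - 6*(8 - 14/17)/(-1 + 6*(-14/17)) = 0 - 6*122/((-1 - 84/17)*17) = 0 - 6*122/((-101/17)*17) = 0 - 6*(-17)*122/(101*17) = 0 - 1*(-732/101) = 0 + 732/101 = 732/101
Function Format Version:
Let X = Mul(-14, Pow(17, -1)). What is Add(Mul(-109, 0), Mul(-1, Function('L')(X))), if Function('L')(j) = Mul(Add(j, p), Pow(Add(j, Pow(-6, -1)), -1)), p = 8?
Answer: Rational(732, 101) ≈ 7.2475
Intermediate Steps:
X = Rational(-14, 17) (X = Mul(-14, Rational(1, 17)) = Rational(-14, 17) ≈ -0.82353)
Function('L')(j) = Mul(Pow(Add(Rational(-1, 6), j), -1), Add(8, j)) (Function('L')(j) = Mul(Add(j, 8), Pow(Add(j, Pow(-6, -1)), -1)) = Mul(Add(8, j), Pow(Add(j, Rational(-1, 6)), -1)) = Mul(Add(8, j), Pow(Add(Rational(-1, 6), j), -1)) = Mul(Pow(Add(Rational(-1, 6), j), -1), Add(8, j)))
Add(Mul(-109, 0), Mul(-1, Function('L')(X))) = Add(Mul(-109, 0), Mul(-1, Mul(6, Pow(Add(-1, Mul(6, Rational(-14, 17))), -1), Add(8, Rational(-14, 17))))) = Add(0, Mul(-1, Mul(6, Pow(Add(-1, Rational(-84, 17)), -1), Rational(122, 17)))) = Add(0, Mul(-1, Mul(6, Pow(Rational(-101, 17), -1), Rational(122, 17)))) = Add(0, Mul(-1, Mul(6, Rational(-17, 101), Rational(122, 17)))) = Add(0, Mul(-1, Rational(-732, 101))) = Add(0, Rational(732, 101)) = Rational(732, 101)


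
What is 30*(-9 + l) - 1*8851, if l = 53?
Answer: -7531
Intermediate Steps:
30*(-9 + l) - 1*8851 = 30*(-9 + 53) - 1*8851 = 30*44 - 8851 = 1320 - 8851 = -7531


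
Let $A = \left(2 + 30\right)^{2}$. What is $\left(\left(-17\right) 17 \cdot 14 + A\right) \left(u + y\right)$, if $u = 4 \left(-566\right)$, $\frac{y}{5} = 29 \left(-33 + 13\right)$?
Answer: $15605608$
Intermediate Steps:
$y = -2900$ ($y = 5 \cdot 29 \left(-33 + 13\right) = 5 \cdot 29 \left(-20\right) = 5 \left(-580\right) = -2900$)
$A = 1024$ ($A = 32^{2} = 1024$)
$u = -2264$
$\left(\left(-17\right) 17 \cdot 14 + A\right) \left(u + y\right) = \left(\left(-17\right) 17 \cdot 14 + 1024\right) \left(-2264 - 2900\right) = \left(\left(-289\right) 14 + 1024\right) \left(-5164\right) = \left(-4046 + 1024\right) \left(-5164\right) = \left(-3022\right) \left(-5164\right) = 15605608$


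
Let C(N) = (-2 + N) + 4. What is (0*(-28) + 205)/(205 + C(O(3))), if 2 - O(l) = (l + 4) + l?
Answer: 205/199 ≈ 1.0302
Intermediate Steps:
O(l) = -2 - 2*l (O(l) = 2 - ((l + 4) + l) = 2 - ((4 + l) + l) = 2 - (4 + 2*l) = 2 + (-4 - 2*l) = -2 - 2*l)
C(N) = 2 + N
(0*(-28) + 205)/(205 + C(O(3))) = (0*(-28) + 205)/(205 + (2 + (-2 - 2*3))) = (0 + 205)/(205 + (2 + (-2 - 6))) = 205/(205 + (2 - 8)) = 205/(205 - 6) = 205/199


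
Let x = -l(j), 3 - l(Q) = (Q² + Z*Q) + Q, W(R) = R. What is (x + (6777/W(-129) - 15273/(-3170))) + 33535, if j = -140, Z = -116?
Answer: 9430509629/136310 ≈ 69184.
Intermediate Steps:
l(Q) = 3 - Q² + 115*Q (l(Q) = 3 - ((Q² - 116*Q) + Q) = 3 - (Q² - 115*Q) = 3 + (-Q² + 115*Q) = 3 - Q² + 115*Q)
x = 35697 (x = -(3 - 1*(-140)² + 115*(-140)) = -(3 - 1*19600 - 16100) = -(3 - 19600 - 16100) = -1*(-35697) = 35697)
(x + (6777/W(-129) - 15273/(-3170))) + 33535 = (35697 + (6777/(-129) - 15273/(-3170))) + 33535 = (35697 + (6777*(-1/129) - 15273*(-1/3170))) + 33535 = (35697 + (-2259/43 + 15273/3170)) + 33535 = (35697 - 6504291/136310) + 33535 = 4859353779/136310 + 33535 = 9430509629/136310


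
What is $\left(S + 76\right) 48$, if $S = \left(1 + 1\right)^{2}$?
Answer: $3840$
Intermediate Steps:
$S = 4$ ($S = 2^{2} = 4$)
$\left(S + 76\right) 48 = \left(4 + 76\right) 48 = 80 \cdot 48 = 3840$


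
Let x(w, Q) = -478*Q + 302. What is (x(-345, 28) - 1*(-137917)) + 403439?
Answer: 528274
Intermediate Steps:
x(w, Q) = 302 - 478*Q
(x(-345, 28) - 1*(-137917)) + 403439 = ((302 - 478*28) - 1*(-137917)) + 403439 = ((302 - 13384) + 137917) + 403439 = (-13082 + 137917) + 403439 = 124835 + 403439 = 528274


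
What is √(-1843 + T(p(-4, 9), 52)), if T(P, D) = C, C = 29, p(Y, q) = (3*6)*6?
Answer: I*√1814 ≈ 42.591*I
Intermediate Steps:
p(Y, q) = 108 (p(Y, q) = 18*6 = 108)
T(P, D) = 29
√(-1843 + T(p(-4, 9), 52)) = √(-1843 + 29) = √(-1814) = I*√1814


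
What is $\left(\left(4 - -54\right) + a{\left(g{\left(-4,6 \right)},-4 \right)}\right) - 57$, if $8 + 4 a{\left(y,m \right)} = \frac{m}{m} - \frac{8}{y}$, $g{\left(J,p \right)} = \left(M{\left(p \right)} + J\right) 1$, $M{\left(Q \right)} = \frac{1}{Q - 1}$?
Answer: $- \frac{17}{76} \approx -0.22368$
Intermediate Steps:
$M{\left(Q \right)} = \frac{1}{-1 + Q}$
$g{\left(J,p \right)} = J + \frac{1}{-1 + p}$ ($g{\left(J,p \right)} = \left(\frac{1}{-1 + p} + J\right) 1 = \left(J + \frac{1}{-1 + p}\right) 1 = J + \frac{1}{-1 + p}$)
$a{\left(y,m \right)} = - \frac{7}{4} - \frac{2}{y}$ ($a{\left(y,m \right)} = -2 + \frac{\frac{m}{m} - \frac{8}{y}}{4} = -2 + \frac{1 - \frac{8}{y}}{4} = -2 + \left(\frac{1}{4} - \frac{2}{y}\right) = - \frac{7}{4} - \frac{2}{y}$)
$\left(\left(4 - -54\right) + a{\left(g{\left(-4,6 \right)},-4 \right)}\right) - 57 = \left(\left(4 - -54\right) - \left(\frac{7}{4} + \frac{2}{\frac{1}{-1 + 6} \left(1 - 4 \left(-1 + 6\right)\right)}\right)\right) - 57 = \left(\left(4 + 54\right) - \left(\frac{7}{4} + \frac{2}{\frac{1}{5} \left(1 - 20\right)}\right)\right) - 57 = \left(58 - \left(\frac{7}{4} + \frac{2}{\frac{1}{5} \left(1 - 20\right)}\right)\right) - 57 = \left(58 - \left(\frac{7}{4} + \frac{2}{\frac{1}{5} \left(-19\right)}\right)\right) - 57 = \left(58 - \left(\frac{7}{4} + \frac{2}{- \frac{19}{5}}\right)\right) - 57 = \left(58 - \frac{93}{76}\right) - 57 = \frac{4315}{76} - 57 = - \frac{17}{76}$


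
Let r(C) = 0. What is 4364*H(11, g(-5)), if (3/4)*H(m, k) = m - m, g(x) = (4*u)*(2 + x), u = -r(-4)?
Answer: 0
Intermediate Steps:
u = 0 (u = -1*0 = 0)
g(x) = 0 (g(x) = (4*0)*(2 + x) = 0*(2 + x) = 0)
H(m, k) = 0 (H(m, k) = 4*(m - m)/3 = (4/3)*0 = 0)
4364*H(11, g(-5)) = 4364*0 = 0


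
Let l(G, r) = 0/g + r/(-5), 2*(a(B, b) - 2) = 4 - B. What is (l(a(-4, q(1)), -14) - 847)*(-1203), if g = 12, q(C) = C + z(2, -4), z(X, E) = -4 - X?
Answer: 5077863/5 ≈ 1.0156e+6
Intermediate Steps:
q(C) = -6 + C (q(C) = C + (-4 - 1*2) = C + (-4 - 2) = C - 6 = -6 + C)
a(B, b) = 4 - B/2 (a(B, b) = 2 + (4 - B)/2 = 2 + (2 - B/2) = 4 - B/2)
l(G, r) = -r/5 (l(G, r) = 0/12 + r/(-5) = 0*(1/12) + r*(-⅕) = 0 - r/5 = -r/5)
(l(a(-4, q(1)), -14) - 847)*(-1203) = (-⅕*(-14) - 847)*(-1203) = (14/5 - 847)*(-1203) = -4221/5*(-1203) = 5077863/5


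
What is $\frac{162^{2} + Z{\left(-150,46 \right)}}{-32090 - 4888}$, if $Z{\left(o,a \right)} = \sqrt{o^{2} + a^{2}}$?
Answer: $- \frac{4374}{6163} - \frac{\sqrt{6154}}{18489} \approx -0.71396$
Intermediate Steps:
$Z{\left(o,a \right)} = \sqrt{a^{2} + o^{2}}$
$\frac{162^{2} + Z{\left(-150,46 \right)}}{-32090 - 4888} = \frac{162^{2} + \sqrt{46^{2} + \left(-150\right)^{2}}}{-32090 - 4888} = \frac{26244 + \sqrt{2116 + 22500}}{-36978} = \left(26244 + \sqrt{24616}\right) \left(- \frac{1}{36978}\right) = \left(26244 + 2 \sqrt{6154}\right) \left(- \frac{1}{36978}\right) = - \frac{4374}{6163} - \frac{\sqrt{6154}}{18489}$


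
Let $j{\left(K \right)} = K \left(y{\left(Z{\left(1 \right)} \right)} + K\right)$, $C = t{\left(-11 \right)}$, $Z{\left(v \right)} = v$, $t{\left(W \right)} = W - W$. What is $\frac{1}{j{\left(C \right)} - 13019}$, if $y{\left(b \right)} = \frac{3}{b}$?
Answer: $- \frac{1}{13019} \approx -7.6811 \cdot 10^{-5}$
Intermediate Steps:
$t{\left(W \right)} = 0$
$C = 0$
$j{\left(K \right)} = K \left(3 + K\right)$ ($j{\left(K \right)} = K \left(\frac{3}{1} + K\right) = K \left(3 \cdot 1 + K\right) = K \left(3 + K\right)$)
$\frac{1}{j{\left(C \right)} - 13019} = \frac{1}{0 \left(3 + 0\right) - 13019} = \frac{1}{0 \cdot 3 - 13019} = \frac{1}{0 - 13019} = \frac{1}{-13019} = - \frac{1}{13019}$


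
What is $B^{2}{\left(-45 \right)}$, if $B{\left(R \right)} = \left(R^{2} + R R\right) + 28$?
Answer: $16630084$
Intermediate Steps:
$B{\left(R \right)} = 28 + 2 R^{2}$ ($B{\left(R \right)} = \left(R^{2} + R^{2}\right) + 28 = 2 R^{2} + 28 = 28 + 2 R^{2}$)
$B^{2}{\left(-45 \right)} = \left(28 + 2 \left(-45\right)^{2}\right)^{2} = \left(28 + 2 \cdot 2025\right)^{2} = \left(28 + 4050\right)^{2} = 4078^{2} = 16630084$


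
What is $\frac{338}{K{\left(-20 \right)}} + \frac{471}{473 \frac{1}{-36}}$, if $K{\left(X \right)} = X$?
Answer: $- \frac{249497}{4730} \approx -52.748$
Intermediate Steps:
$\frac{338}{K{\left(-20 \right)}} + \frac{471}{473 \frac{1}{-36}} = \frac{338}{-20} + \frac{471}{473 \frac{1}{-36}} = 338 \left(- \frac{1}{20}\right) + \frac{471}{473 \left(- \frac{1}{36}\right)} = - \frac{169}{10} + \frac{471}{- \frac{473}{36}} = - \frac{169}{10} + 471 \left(- \frac{36}{473}\right) = - \frac{169}{10} - \frac{16956}{473} = - \frac{249497}{4730}$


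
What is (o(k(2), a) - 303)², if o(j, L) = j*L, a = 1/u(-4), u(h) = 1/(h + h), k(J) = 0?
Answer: 91809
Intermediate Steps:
u(h) = 1/(2*h)
a = -8 (a = 1/((½)/(-4)) = 1/((½)*(-¼)) = 1/(-⅛) = -8)
o(j, L) = L*j
(o(k(2), a) - 303)² = (-8*0 - 303)² = (0 - 303)² = (-303)² = 91809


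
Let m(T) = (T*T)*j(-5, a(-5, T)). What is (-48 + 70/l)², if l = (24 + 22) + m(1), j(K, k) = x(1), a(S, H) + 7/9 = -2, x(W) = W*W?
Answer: 4778596/2209 ≈ 2163.2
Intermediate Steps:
x(W) = W²
a(S, H) = -25/9 (a(S, H) = -7/9 - 2 = -25/9)
j(K, k) = 1 (j(K, k) = 1² = 1)
m(T) = T² (m(T) = (T*T)*1 = T²*1 = T²)
l = 47 (l = (24 + 22) + 1² = 46 + 1 = 47)
(-48 + 70/l)² = (-48 + 70/47)² = (-2186/47)² = 4778596/2209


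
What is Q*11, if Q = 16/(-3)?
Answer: -176/3 ≈ -58.667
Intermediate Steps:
Q = -16/3 (Q = 16*(-⅓) = -16/3 ≈ -5.3333)
Q*11 = -16/3*11 = -176/3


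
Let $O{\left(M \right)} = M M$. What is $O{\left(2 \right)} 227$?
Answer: $908$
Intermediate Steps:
$O{\left(M \right)} = M^{2}$
$O{\left(2 \right)} 227 = 2^{2} \cdot 227 = 4 \cdot 227 = 908$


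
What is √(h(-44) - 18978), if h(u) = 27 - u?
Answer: I*√18907 ≈ 137.5*I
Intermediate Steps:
√(h(-44) - 18978) = √((27 - 1*(-44)) - 18978) = √((27 + 44) - 18978) = √(71 - 18978) = √(-18907) = I*√18907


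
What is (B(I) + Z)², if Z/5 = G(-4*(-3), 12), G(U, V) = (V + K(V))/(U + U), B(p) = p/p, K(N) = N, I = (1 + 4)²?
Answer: 36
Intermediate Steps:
I = 25 (I = 5² = 25)
B(p) = 1
G(U, V) = V/U (G(U, V) = (V + V)/(U + U) = (2*V)/((2*U)) = (2*V)*(1/(2*U)) = V/U)
Z = 5 (Z = 5*(12/((-4*(-3)))) = 5*(12/12) = 5*(12*(1/12)) = 5*1 = 5)
(B(I) + Z)² = (1 + 5)² = 6² = 36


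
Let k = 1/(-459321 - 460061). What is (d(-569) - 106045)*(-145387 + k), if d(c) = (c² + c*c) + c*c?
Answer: -57826533812846865/459691 ≈ -1.2579e+11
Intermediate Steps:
k = -1/919382 (k = 1/(-919382) = -1/919382 ≈ -1.0877e-6)
d(c) = 3*c² (d(c) = (c² + c²) + c² = 2*c² + c² = 3*c²)
(d(-569) - 106045)*(-145387 + k) = (3*(-569)² - 106045)*(-145387 - 1/919382) = (3*323761 - 106045)*(-133666190835/919382) = (971283 - 106045)*(-133666190835/919382) = 865238*(-133666190835/919382) = -57826533812846865/459691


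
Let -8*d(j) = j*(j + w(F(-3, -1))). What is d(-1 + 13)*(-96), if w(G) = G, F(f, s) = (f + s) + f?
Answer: 720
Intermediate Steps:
F(f, s) = s + 2*f
d(j) = -j*(-7 + j)/8 (d(j) = -j*(j + (-1 + 2*(-3)))/8 = -j*(j + (-1 - 6))/8 = -j*(j - 7)/8 = -j*(-7 + j)/8)
d(-1 + 13)*(-96) = ((-1 + 13)*(7 - (-1 + 13))/8)*(-96) = ((⅛)*12*(7 - 1*12))*(-96) = ((⅛)*12*(7 - 12))*(-96) = ((⅛)*12*(-5))*(-96) = -15/2*(-96) = 720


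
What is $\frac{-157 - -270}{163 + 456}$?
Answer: $\frac{113}{619} \approx 0.18255$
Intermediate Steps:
$\frac{-157 - -270}{163 + 456} = \frac{-157 + 270}{619} = 113 \cdot \frac{1}{619} = \frac{113}{619}$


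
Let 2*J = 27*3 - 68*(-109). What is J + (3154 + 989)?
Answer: 15779/2 ≈ 7889.5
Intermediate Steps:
J = 7493/2 (J = (27*3 - 68*(-109))/2 = (81 + 7412)/2 = (½)*7493 = 7493/2 ≈ 3746.5)
J + (3154 + 989) = 7493/2 + (3154 + 989) = 7493/2 + 4143 = 15779/2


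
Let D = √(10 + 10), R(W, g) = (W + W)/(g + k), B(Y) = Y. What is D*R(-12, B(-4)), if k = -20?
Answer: 2*√5 ≈ 4.4721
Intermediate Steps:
R(W, g) = 2*W/(-20 + g) (R(W, g) = (W + W)/(g - 20) = (2*W)/(-20 + g) = 2*W/(-20 + g))
D = 2*√5 (D = √20 = 2*√5 ≈ 4.4721)
D*R(-12, B(-4)) = (2*√5)*(2*(-12)/(-20 - 4)) = (2*√5)*(2*(-12)/(-24)) = (2*√5)*(2*(-12)*(-1/24)) = (2*√5)*1 = 2*√5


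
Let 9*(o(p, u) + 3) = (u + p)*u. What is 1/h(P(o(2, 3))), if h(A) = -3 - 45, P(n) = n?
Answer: -1/48 ≈ -0.020833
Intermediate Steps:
o(p, u) = -3 + u*(p + u)/9 (o(p, u) = -3 + ((u + p)*u)/9 = -3 + ((p + u)*u)/9 = -3 + (u*(p + u))/9 = -3 + u*(p + u)/9)
h(A) = -48
1/h(P(o(2, 3))) = 1/(-48) = -1/48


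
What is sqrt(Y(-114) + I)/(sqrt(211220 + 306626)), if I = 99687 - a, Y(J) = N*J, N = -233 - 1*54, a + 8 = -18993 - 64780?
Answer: sqrt(27987763839)/258923 ≈ 0.64612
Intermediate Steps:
a = -83781 (a = -8 + (-18993 - 64780) = -8 - 83773 = -83781)
N = -287 (N = -233 - 54 = -287)
Y(J) = -287*J
I = 183468 (I = 99687 - 1*(-83781) = 99687 + 83781 = 183468)
sqrt(Y(-114) + I)/(sqrt(211220 + 306626)) = sqrt(-287*(-114) + 183468)/(sqrt(211220 + 306626)) = sqrt(32718 + 183468)/(sqrt(517846)) = sqrt(216186)*(sqrt(517846)/517846) = sqrt(27987763839)/258923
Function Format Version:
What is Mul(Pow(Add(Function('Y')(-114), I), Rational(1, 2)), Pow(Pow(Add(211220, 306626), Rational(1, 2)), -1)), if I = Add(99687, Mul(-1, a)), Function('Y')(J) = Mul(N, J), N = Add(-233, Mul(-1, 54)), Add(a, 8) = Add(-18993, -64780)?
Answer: Mul(Rational(1, 258923), Pow(27987763839, Rational(1, 2))) ≈ 0.64612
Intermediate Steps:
a = -83781 (a = Add(-8, Add(-18993, -64780)) = Add(-8, -83773) = -83781)
N = -287 (N = Add(-233, -54) = -287)
Function('Y')(J) = Mul(-287, J)
I = 183468 (I = Add(99687, Mul(-1, -83781)) = Add(99687, 83781) = 183468)
Mul(Pow(Add(Function('Y')(-114), I), Rational(1, 2)), Pow(Pow(Add(211220, 306626), Rational(1, 2)), -1)) = Mul(Pow(Add(Mul(-287, -114), 183468), Rational(1, 2)), Pow(Pow(Add(211220, 306626), Rational(1, 2)), -1)) = Mul(Pow(Add(32718, 183468), Rational(1, 2)), Pow(Pow(517846, Rational(1, 2)), -1)) = Mul(Pow(216186, Rational(1, 2)), Mul(Rational(1, 517846), Pow(517846, Rational(1, 2)))) = Mul(Rational(1, 258923), Pow(27987763839, Rational(1, 2)))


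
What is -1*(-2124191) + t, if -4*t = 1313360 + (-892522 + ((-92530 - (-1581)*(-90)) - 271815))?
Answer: 8582561/4 ≈ 2.1456e+6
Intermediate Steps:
t = 85797/4 (t = -(1313360 + (-892522 + ((-92530 - (-1581)*(-90)) - 271815)))/4 = -(1313360 + (-892522 + ((-92530 - 17*8370) - 271815)))/4 = -(1313360 + (-892522 + ((-92530 - 142290) - 271815)))/4 = -(1313360 + (-892522 + (-234820 - 271815)))/4 = -(1313360 + (-892522 - 506635))/4 = -(1313360 - 1399157)/4 = -¼*(-85797) = 85797/4 ≈ 21449.)
-1*(-2124191) + t = -1*(-2124191) + 85797/4 = 2124191 + 85797/4 = 8582561/4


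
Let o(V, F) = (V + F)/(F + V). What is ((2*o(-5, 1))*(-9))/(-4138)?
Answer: 9/2069 ≈ 0.0043499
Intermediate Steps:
o(V, F) = 1 (o(V, F) = (F + V)/(F + V) = 1)
((2*o(-5, 1))*(-9))/(-4138) = ((2*1)*(-9))/(-4138) = (2*(-9))*(-1/4138) = -18*(-1/4138) = 9/2069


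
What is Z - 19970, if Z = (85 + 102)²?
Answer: 14999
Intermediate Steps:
Z = 34969 (Z = 187² = 34969)
Z - 19970 = 34969 - 19970 = 14999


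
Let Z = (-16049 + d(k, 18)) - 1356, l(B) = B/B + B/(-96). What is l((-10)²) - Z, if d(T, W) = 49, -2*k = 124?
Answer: 416543/24 ≈ 17356.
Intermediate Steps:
k = -62 (k = -½*124 = -62)
l(B) = 1 - B/96 (l(B) = 1 + B*(-1/96) = 1 - B/96)
Z = -17356 (Z = (-16049 + 49) - 1356 = -16000 - 1356 = -17356)
l((-10)²) - Z = (1 - 1/96*(-10)²) - 1*(-17356) = (1 - 1/96*100) + 17356 = (1 - 25/24) + 17356 = -1/24 + 17356 = 416543/24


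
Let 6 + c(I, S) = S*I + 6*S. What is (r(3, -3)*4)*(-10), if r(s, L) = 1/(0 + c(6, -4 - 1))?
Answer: 20/33 ≈ 0.60606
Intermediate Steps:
c(I, S) = -6 + 6*S + I*S (c(I, S) = -6 + (S*I + 6*S) = -6 + (I*S + 6*S) = -6 + (6*S + I*S) = -6 + 6*S + I*S)
r(s, L) = -1/66 (r(s, L) = 1/(0 + (-6 + 6*(-4 - 1) + 6*(-4 - 1))) = 1/(0 + (-6 + 6*(-5) + 6*(-5))) = 1/(0 + (-6 - 30 - 30)) = 1/(0 - 66) = 1/(-66) = -1/66)
(r(3, -3)*4)*(-10) = -1/66*4*(-10) = -2/33*(-10) = 20/33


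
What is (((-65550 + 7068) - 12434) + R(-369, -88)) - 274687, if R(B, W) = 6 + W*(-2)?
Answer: -345421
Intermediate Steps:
R(B, W) = 6 - 2*W
(((-65550 + 7068) - 12434) + R(-369, -88)) - 274687 = (((-65550 + 7068) - 12434) + (6 - 2*(-88))) - 274687 = ((-58482 - 12434) + (6 + 176)) - 274687 = (-70916 + 182) - 274687 = -70734 - 274687 = -345421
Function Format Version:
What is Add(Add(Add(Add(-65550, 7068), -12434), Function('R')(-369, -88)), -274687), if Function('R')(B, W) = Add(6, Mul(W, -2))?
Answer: -345421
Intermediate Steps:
Function('R')(B, W) = Add(6, Mul(-2, W))
Add(Add(Add(Add(-65550, 7068), -12434), Function('R')(-369, -88)), -274687) = Add(Add(Add(Add(-65550, 7068), -12434), Add(6, Mul(-2, -88))), -274687) = Add(Add(Add(-58482, -12434), Add(6, 176)), -274687) = Add(Add(-70916, 182), -274687) = Add(-70734, -274687) = -345421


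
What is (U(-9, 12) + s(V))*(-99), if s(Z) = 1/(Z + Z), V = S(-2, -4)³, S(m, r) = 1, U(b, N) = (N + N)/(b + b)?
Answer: 165/2 ≈ 82.500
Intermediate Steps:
U(b, N) = N/b (U(b, N) = (2*N)/((2*b)) = (2*N)*(1/(2*b)) = N/b)
V = 1 (V = 1³ = 1)
s(Z) = 1/(2*Z)
(U(-9, 12) + s(V))*(-99) = (12/(-9) + (½)/1)*(-99) = (12*(-⅑) + (½)*1)*(-99) = (-4/3 + ½)*(-99) = -⅚*(-99) = 165/2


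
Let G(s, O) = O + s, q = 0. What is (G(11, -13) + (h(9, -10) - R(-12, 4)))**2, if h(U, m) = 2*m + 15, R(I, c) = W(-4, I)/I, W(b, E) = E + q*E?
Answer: 64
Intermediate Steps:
W(b, E) = E (W(b, E) = E + 0*E = E + 0 = E)
R(I, c) = 1 (R(I, c) = I/I = 1)
h(U, m) = 15 + 2*m
(G(11, -13) + (h(9, -10) - R(-12, 4)))**2 = ((-13 + 11) + ((15 + 2*(-10)) - 1*1))**2 = (-2 + ((15 - 20) - 1))**2 = (-2 + (-5 - 1))**2 = (-2 - 6)**2 = (-8)**2 = 64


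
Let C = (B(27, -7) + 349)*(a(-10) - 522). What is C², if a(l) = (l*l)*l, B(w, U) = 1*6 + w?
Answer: 338030611216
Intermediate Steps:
B(w, U) = 6 + w
a(l) = l³ (a(l) = l²*l = l³)
C = -581404 (C = ((6 + 27) + 349)*((-10)³ - 522) = (33 + 349)*(-1000 - 522) = 382*(-1522) = -581404)
C² = (-581404)² = 338030611216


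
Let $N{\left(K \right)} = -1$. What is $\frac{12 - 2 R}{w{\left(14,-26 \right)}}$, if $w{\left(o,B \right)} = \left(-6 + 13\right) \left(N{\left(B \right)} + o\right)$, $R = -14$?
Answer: $\frac{40}{91} \approx 0.43956$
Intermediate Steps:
$w{\left(o,B \right)} = -7 + 7 o$ ($w{\left(o,B \right)} = \left(-6 + 13\right) \left(-1 + o\right) = 7 \left(-1 + o\right) = -7 + 7 o$)
$\frac{12 - 2 R}{w{\left(14,-26 \right)}} = \frac{12 - -28}{-7 + 7 \cdot 14} = \frac{12 + 28}{-7 + 98} = \frac{40}{91}$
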